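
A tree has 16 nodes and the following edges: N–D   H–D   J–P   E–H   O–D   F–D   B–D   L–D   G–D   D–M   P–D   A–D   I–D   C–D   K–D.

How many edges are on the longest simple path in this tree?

BFS from E reaches J last, at distance 4; BFS from J confirms no node is farther.
Path: E–H–D–P–J.

4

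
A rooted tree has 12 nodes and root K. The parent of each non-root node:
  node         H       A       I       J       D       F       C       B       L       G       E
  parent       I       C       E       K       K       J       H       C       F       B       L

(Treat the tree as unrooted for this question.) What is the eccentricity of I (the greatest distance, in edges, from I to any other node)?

Distances from I peak at 6, attained at D.
I – E – L – F – J – K – D

6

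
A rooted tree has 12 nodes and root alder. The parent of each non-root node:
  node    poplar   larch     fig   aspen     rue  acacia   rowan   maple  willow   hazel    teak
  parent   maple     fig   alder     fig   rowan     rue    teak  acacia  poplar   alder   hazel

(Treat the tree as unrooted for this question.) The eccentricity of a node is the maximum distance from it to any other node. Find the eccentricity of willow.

10

Distances from willow peak at 10, attained at aspen (larch also at distance 10).
willow – poplar – maple – acacia – rue – rowan – teak – hazel – alder – fig – aspen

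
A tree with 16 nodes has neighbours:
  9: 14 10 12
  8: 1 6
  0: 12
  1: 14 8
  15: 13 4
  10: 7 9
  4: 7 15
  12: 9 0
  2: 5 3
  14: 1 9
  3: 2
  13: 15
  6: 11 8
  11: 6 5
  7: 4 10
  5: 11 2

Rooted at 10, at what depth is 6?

Climbing from 6 to the root: 6 → 8 → 1 → 14 → 9 → 10. That's 5 steps.

5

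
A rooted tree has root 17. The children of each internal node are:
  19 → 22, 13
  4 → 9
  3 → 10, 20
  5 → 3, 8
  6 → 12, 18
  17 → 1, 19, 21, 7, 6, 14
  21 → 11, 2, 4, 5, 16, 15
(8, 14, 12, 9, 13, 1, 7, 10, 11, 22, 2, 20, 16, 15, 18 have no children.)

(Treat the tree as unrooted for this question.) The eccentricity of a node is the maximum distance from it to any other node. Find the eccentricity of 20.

6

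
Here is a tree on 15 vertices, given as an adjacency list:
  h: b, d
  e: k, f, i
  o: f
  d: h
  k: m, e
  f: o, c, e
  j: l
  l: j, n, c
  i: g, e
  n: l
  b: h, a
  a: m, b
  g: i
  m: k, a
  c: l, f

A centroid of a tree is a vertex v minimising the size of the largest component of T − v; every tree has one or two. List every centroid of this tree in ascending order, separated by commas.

e

If e is removed the pieces have sizes 6, 6, 2, all ≤ ⌊15/2⌋ = 7.
Every other node leaves some component of size > 7, so the centroid is unique.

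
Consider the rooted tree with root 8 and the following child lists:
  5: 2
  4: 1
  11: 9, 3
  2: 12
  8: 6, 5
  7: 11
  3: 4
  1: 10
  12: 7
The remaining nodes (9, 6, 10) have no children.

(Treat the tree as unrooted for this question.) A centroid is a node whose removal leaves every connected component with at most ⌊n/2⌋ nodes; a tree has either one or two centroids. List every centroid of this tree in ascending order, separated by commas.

7, 11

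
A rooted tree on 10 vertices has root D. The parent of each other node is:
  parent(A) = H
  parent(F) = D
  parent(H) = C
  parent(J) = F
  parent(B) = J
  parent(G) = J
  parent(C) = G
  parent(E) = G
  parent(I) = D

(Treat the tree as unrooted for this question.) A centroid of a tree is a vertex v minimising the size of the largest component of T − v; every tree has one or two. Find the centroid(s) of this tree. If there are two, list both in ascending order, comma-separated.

Removing G splits the tree into components of sizes 5, 3, 1; the largest is 5 ≤ ⌊10/2⌋ = 5.
Its neighbour J also leaves a largest component of size 5, so both are centroids.

G, J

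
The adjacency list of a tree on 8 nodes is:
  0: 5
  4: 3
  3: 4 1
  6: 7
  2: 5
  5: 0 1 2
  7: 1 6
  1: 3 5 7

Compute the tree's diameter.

Starting from 4, a farthest node is 2 at distance 4.
One longest path: 4–3–1–5–2.
So the diameter is 4.

4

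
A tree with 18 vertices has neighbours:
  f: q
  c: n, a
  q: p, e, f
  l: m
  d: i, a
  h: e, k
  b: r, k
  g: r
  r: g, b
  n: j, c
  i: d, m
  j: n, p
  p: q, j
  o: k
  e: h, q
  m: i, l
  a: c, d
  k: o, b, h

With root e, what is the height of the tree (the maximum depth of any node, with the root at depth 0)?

A deepest node is l, reached by e – q – p – j – n – c – a – d – i – m – l.
That path has 10 edges, so the height is 10.

10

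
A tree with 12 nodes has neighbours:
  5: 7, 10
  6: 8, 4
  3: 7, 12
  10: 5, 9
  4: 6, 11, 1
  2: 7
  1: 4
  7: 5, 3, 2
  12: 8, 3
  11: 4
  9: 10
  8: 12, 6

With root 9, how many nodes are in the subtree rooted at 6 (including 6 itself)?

6's subtree: {6, 4, 1, 11}, size 4.

4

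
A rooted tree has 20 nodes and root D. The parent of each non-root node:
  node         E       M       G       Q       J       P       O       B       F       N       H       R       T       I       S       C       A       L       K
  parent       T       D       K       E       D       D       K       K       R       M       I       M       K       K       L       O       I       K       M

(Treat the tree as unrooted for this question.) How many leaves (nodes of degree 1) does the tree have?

The leaves are A, B, C, F, G, H, J, N, P, Q, S.
That is 11 leaves.

11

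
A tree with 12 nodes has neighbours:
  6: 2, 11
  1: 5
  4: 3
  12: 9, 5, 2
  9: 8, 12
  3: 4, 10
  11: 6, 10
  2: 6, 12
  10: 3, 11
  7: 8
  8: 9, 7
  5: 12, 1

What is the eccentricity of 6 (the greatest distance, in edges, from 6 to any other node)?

A farthest node from 6 is 7.
The path 6-2-12-9-8-7 has 5 edges.

5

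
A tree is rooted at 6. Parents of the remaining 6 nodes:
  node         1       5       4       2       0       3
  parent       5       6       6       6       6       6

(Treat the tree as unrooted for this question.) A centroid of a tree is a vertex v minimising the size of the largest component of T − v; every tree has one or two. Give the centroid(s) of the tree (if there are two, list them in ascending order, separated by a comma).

Removing 6 splits the tree into components of sizes 2, 1, 1, 1, 1; the largest is 2 ≤ ⌊7/2⌋ = 3.
Every other node leaves some component of size > 3, so the centroid is unique.

6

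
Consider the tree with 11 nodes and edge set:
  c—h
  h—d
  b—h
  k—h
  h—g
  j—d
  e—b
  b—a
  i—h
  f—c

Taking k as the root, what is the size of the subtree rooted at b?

b's subtree: {b, e, a}, size 3.

3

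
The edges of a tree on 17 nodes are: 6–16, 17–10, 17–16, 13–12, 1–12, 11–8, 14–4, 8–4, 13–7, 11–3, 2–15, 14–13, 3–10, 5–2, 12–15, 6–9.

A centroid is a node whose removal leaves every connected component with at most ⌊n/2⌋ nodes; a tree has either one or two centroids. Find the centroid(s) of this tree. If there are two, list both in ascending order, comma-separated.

Delete 4: the remaining components have sizes 8, 8. Max 8 ≤ 8, so 4 is a centroid.
No neighbour of 4 does as well, so 4 is the unique centroid.

4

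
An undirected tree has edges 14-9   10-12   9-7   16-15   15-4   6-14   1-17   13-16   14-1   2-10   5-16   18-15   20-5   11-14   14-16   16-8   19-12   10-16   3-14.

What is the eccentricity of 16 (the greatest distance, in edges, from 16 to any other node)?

Distances from 16 peak at 3, attained at 19 (7, 17 also at distance 3).
16 – 10 – 12 – 19

3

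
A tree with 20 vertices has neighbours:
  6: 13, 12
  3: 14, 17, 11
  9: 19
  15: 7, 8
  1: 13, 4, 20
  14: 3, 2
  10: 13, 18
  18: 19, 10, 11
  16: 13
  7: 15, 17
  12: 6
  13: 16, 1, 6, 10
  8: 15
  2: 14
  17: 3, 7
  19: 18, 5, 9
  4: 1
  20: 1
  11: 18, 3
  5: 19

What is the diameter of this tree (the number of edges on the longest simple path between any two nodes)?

10

BFS from 20 reaches 8 last, at distance 10; BFS from 8 confirms no node is farther.
Path: 20 – 1 – 13 – 10 – 18 – 11 – 3 – 17 – 7 – 15 – 8.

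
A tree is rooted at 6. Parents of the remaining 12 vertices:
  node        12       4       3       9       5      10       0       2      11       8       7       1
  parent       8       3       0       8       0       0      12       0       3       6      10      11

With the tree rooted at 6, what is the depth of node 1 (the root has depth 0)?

6

6 – 8 – 12 – 0 – 3 – 11 – 1 — 6 edges.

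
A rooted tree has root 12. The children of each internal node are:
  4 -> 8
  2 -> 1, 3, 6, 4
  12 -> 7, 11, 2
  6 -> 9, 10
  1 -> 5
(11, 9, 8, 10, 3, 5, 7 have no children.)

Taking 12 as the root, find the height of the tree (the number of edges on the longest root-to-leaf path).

3

5 sits deepest: 12-2-1-5 — 3 edges from the root.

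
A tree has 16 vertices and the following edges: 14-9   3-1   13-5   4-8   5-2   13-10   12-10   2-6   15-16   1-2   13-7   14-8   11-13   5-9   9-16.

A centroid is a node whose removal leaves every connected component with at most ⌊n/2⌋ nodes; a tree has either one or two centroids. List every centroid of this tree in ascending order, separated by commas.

5

If 5 is removed the pieces have sizes 6, 5, 4, all ≤ ⌊16/2⌋ = 8.
Every other node leaves some component of size > 8, so the centroid is unique.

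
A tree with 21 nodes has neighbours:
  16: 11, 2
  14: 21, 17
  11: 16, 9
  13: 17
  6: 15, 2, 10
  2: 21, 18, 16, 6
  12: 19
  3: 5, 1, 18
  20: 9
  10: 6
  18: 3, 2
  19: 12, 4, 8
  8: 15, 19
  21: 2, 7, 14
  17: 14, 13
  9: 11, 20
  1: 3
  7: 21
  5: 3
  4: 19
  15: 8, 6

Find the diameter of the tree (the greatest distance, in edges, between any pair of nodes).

9

BFS from 12 reaches 13 last, at distance 9; BFS from 13 confirms no node is farther.
Path: 12 - 19 - 8 - 15 - 6 - 2 - 21 - 14 - 17 - 13.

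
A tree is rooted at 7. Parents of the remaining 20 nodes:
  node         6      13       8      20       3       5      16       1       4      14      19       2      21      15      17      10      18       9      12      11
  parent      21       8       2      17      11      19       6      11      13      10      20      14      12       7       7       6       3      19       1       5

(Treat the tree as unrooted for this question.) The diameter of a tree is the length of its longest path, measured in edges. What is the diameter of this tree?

BFS from 4 reaches 15 last, at distance 16; BFS from 15 confirms no node is farther.
Path: 4-13-8-2-14-10-6-21-12-1-11-5-19-20-17-7-15.

16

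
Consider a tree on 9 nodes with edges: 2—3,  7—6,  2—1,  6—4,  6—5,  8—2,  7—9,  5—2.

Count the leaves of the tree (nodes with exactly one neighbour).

5

Degree-1 nodes: 1, 3, 4, 8, 9 — 5 of them.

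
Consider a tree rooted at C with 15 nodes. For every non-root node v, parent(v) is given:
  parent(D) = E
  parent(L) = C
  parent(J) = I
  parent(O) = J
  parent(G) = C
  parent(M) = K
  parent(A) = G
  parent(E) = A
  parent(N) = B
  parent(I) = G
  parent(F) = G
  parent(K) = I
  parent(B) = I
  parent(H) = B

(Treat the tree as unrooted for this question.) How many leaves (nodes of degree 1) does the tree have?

7

The leaves are D, F, H, L, M, N, O.
That is 7 leaves.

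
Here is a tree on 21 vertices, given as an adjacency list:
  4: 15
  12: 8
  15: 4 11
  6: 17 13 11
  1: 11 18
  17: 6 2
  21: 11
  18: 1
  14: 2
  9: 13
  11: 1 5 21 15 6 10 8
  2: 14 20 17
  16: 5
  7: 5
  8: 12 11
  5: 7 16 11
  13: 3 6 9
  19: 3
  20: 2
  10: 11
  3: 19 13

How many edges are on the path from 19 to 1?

5

Walking from 19: 19 – 3 – 13 – 6 – 11 – 1. Length 5.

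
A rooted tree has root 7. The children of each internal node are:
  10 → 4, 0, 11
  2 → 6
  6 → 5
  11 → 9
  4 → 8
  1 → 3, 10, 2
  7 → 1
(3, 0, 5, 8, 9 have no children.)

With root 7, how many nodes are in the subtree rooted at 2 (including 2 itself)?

The subtree rooted at 2 contains: 2, 6, 5 — 3 nodes.

3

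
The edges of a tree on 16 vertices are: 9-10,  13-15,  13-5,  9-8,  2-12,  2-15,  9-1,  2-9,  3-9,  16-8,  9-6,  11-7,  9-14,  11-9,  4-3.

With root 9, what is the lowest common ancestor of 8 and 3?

9

Ancestors of 8 (toward the root): 8, 9.
Ancestors of 3: 3, 9.
The deepest node appearing in both lists is 9.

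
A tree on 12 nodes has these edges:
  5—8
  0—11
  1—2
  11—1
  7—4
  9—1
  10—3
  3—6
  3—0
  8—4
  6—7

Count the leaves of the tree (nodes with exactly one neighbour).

Degree-1 nodes: 2, 5, 9, 10 — 4 of them.

4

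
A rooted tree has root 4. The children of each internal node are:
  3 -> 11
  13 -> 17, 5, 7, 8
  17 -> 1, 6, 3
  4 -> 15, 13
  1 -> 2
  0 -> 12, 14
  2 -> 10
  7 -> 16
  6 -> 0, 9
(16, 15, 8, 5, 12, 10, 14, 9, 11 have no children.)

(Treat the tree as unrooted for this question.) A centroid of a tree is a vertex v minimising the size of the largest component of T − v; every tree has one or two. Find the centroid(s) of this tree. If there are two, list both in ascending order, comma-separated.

Removing 17 splits the tree into components of sizes 7, 5, 3, 2; the largest is 7 ≤ ⌊18/2⌋ = 9.
No neighbour of 17 does as well, so 17 is the unique centroid.

17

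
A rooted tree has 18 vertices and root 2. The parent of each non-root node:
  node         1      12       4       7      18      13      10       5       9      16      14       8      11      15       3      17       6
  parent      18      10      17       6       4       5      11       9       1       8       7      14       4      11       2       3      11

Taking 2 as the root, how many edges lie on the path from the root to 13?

8

Path from 2 to 13: 2–3–17–4–18–1–9–5–13, which has 8 edges.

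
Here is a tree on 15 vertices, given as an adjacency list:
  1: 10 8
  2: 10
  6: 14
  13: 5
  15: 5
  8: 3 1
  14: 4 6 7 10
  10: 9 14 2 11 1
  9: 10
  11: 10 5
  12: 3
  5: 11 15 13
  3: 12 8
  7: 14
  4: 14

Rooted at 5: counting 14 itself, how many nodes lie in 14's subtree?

Descendants of 14 (including itself): 14, 7, 4, 6. That's 4.

4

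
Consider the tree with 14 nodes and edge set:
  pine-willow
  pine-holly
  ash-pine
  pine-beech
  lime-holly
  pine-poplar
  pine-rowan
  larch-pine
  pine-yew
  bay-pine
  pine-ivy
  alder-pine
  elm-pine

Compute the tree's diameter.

Starting from lime, a farthest node is bay at distance 3.
One longest path: lime – holly – pine – bay.
So the diameter is 3.

3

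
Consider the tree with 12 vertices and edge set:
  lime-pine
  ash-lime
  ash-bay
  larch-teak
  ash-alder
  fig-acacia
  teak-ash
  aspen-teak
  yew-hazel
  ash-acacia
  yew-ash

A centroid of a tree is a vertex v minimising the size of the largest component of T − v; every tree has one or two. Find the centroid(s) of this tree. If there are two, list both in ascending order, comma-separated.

If ash is removed the pieces have sizes 3, 2, 2, 2, 1, 1, all ≤ ⌊12/2⌋ = 6.
Every other node leaves some component of size > 6, so the centroid is unique.

ash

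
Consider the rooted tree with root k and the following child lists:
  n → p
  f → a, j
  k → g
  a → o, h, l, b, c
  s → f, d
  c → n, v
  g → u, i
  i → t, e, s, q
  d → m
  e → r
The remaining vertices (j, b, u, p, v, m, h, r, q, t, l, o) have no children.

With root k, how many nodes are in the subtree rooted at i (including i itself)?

19

Descendants of i (including itself): i, s, e, t, q, f, d, r, j, a, m, c, h, l, b, o, n, v, p. That's 19.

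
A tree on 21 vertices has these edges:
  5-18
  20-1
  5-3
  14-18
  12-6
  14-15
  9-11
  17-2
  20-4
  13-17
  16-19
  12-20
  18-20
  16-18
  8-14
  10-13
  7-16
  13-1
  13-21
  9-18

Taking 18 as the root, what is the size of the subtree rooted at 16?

Descendants of 16 (including itself): 16, 19, 7. That's 3.

3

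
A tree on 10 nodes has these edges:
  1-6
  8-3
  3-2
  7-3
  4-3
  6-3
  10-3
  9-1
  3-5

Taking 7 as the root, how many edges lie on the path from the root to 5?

2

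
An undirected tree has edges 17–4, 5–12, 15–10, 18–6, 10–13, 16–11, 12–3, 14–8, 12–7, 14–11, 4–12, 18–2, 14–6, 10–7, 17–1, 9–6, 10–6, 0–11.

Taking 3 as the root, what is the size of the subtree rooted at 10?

12

10's subtree: {10, 6, 13, 15, 14, 9, 18, 8, 11, 2, 0, 16}, size 12.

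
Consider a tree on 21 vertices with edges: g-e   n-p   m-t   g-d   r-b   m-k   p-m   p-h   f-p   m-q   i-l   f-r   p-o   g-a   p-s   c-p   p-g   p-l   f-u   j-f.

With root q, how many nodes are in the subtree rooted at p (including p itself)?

17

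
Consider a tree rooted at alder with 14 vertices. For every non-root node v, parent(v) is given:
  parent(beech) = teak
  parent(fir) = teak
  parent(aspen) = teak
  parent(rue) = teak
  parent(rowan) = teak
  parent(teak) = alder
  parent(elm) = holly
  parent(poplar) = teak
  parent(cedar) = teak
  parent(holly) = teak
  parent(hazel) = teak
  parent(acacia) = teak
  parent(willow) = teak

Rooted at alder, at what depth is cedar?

Path from alder to cedar: alder – teak – cedar, which has 2 edges.

2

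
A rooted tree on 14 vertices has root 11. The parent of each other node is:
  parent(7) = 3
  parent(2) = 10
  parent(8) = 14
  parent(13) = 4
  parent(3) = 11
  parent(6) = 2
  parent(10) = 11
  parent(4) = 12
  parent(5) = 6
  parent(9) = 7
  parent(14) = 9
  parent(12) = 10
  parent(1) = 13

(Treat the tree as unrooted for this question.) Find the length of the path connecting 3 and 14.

3 – 7 – 9 – 14: 3 edges.

3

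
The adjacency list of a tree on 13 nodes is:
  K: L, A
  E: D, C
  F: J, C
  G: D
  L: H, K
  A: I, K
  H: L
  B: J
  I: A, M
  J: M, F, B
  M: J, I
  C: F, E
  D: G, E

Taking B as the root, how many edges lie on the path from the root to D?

5

B → J → F → C → E → D — 5 edges.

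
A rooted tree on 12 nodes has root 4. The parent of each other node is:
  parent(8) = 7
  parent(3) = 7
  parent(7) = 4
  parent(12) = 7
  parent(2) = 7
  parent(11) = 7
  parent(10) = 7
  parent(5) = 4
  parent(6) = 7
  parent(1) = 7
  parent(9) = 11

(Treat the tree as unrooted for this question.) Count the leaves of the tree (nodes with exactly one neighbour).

Degree-1 nodes: 1, 2, 3, 5, 6, 8, 9, 10, 12 — 9 of them.

9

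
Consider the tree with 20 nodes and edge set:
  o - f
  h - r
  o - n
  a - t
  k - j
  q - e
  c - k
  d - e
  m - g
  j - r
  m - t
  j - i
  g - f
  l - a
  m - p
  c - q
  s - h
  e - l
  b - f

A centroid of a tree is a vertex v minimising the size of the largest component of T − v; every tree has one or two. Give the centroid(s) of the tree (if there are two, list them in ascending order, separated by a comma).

e, l

Delete l: the remaining components have sizes 10, 9. Max 10 ≤ 10, so l is a centroid.
Its neighbour e also leaves a largest component of size 10, so both are centroids.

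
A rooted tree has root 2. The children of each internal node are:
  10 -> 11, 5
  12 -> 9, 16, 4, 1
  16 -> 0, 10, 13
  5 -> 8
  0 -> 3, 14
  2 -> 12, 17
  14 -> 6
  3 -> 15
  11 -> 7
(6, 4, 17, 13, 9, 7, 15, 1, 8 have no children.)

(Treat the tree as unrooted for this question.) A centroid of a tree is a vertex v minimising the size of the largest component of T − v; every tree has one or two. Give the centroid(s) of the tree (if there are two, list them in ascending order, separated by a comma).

Delete 16: the remaining components have sizes 6, 5, 5, 1. Max 6 ≤ 9, so 16 is a centroid.
Every other node leaves some component of size > 9, so the centroid is unique.

16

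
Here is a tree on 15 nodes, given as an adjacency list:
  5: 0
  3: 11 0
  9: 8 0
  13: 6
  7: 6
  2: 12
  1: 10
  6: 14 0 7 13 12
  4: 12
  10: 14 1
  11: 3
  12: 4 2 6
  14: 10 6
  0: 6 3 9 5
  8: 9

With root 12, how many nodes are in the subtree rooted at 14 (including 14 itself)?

Descendants of 14 (including itself): 14, 10, 1. That's 3.

3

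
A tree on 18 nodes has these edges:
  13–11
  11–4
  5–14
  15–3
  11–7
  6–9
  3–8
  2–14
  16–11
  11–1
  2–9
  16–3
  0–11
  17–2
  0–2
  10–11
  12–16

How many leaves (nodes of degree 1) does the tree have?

Exactly 11 nodes have a single neighbour: 1, 4, 5, 6, 7, 8, 10, 12, 13, 15, 17.

11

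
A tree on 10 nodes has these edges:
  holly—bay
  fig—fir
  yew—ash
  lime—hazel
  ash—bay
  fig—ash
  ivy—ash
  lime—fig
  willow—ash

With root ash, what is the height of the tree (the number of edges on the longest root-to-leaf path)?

3

hazel sits deepest: ash–fig–lime–hazel — 3 edges from the root.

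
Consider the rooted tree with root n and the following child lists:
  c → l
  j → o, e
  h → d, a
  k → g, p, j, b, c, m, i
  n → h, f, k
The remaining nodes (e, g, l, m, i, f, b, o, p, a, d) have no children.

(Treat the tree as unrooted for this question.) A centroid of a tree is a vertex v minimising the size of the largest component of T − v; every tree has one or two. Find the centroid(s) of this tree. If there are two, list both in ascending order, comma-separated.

k

If k is removed the pieces have sizes 5, 3, 2, 1, 1, 1, 1, 1, all ≤ ⌊16/2⌋ = 8.
Every other node leaves some component of size > 8, so the centroid is unique.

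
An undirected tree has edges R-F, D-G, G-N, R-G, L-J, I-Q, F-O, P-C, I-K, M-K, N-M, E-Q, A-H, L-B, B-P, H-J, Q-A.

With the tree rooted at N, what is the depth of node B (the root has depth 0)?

9

Path from N to B: N → M → K → I → Q → A → H → J → L → B, which has 9 edges.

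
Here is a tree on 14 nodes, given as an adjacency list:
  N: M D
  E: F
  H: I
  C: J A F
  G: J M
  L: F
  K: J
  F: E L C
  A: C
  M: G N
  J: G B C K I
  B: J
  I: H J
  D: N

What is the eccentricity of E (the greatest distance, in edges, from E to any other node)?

Distances from E peak at 7, attained at D.
E – F – C – J – G – M – N – D

7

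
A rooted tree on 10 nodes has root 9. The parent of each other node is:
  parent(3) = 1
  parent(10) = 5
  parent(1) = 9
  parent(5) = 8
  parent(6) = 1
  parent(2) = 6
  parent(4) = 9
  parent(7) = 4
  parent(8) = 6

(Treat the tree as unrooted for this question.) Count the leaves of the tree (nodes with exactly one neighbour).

Exactly 4 nodes have a single neighbour: 2, 3, 7, 10.

4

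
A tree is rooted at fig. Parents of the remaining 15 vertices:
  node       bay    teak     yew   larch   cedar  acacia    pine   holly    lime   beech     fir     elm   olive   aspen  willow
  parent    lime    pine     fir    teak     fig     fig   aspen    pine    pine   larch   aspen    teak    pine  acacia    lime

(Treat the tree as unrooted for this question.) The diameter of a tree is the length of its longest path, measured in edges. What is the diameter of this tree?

A longest path is beech – larch – teak – pine – aspen – acacia – fig – cedar, with 7 edges.

7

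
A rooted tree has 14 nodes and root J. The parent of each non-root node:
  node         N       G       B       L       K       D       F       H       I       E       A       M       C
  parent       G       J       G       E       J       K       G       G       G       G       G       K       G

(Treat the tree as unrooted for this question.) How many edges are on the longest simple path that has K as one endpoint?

A farthest node from K is L.
The path K – J – G – E – L has 4 edges.

4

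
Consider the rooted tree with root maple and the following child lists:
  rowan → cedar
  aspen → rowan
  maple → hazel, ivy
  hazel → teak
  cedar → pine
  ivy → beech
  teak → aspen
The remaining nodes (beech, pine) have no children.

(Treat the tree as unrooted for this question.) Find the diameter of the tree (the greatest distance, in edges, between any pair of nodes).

BFS from beech reaches pine last, at distance 8; BFS from pine confirms no node is farther.
Path: beech – ivy – maple – hazel – teak – aspen – rowan – cedar – pine.

8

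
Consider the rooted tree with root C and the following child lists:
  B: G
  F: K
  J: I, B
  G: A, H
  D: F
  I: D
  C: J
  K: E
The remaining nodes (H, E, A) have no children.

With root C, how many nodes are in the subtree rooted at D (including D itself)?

D's subtree: {D, F, K, E}, size 4.

4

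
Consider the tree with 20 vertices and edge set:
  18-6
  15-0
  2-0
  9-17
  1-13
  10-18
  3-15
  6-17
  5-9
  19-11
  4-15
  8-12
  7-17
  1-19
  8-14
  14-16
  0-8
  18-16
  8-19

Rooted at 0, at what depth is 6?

Path from 0 to 6: 0 – 8 – 14 – 16 – 18 – 6, which has 5 edges.

5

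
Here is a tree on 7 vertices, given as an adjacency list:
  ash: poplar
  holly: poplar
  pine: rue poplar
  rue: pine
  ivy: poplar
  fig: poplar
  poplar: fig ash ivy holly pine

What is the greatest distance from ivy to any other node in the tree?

Distances from ivy peak at 3, attained at rue.
ivy-poplar-pine-rue

3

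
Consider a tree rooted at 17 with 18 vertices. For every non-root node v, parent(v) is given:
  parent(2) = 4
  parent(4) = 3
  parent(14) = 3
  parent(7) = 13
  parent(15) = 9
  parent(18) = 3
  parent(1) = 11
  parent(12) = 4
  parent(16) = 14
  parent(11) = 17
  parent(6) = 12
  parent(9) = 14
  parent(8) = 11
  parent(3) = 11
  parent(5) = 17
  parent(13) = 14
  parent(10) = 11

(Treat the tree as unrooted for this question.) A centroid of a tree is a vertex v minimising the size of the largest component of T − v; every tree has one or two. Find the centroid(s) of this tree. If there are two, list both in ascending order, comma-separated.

Removing 3 splits the tree into components of sizes 6, 6, 4, 1; the largest is 6 ≤ ⌊18/2⌋ = 9.
No neighbour of 3 does as well, so 3 is the unique centroid.

3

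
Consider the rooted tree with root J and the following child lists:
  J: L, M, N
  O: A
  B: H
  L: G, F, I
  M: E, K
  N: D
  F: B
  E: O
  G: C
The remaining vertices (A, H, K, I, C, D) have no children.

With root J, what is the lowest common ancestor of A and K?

A's ancestor chain is A, O, E, M, J and K's is K, M, J; they first meet at M.

M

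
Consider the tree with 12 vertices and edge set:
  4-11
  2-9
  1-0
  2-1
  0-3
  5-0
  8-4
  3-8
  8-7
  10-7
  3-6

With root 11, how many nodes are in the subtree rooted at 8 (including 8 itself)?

8's subtree: {8, 3, 7, 0, 6, 10, 1, 5, 2, 9}, size 10.

10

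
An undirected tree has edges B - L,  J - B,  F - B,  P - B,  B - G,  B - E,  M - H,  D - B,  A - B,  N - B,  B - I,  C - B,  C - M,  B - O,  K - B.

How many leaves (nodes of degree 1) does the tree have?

13

The leaves are A, D, E, F, G, H, I, J, K, L, N, O, P.
That is 13 leaves.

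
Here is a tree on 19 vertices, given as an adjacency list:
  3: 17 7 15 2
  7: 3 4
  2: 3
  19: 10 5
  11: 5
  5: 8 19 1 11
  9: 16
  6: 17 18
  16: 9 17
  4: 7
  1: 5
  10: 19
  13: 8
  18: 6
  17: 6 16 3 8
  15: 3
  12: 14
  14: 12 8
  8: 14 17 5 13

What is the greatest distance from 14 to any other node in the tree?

5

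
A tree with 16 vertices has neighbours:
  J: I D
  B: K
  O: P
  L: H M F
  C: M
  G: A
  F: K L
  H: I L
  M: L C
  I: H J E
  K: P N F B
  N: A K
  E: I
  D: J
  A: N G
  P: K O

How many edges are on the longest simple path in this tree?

Starting from G, a farthest node is D at distance 9.
One longest path: G - A - N - K - F - L - H - I - J - D.
So the diameter is 9.

9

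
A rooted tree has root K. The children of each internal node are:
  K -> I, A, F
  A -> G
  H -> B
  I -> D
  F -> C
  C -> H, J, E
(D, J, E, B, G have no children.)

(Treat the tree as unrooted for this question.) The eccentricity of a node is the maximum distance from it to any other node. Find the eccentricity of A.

The node farthest from A is B, via A – K – F – C – H – B — 5 edges.

5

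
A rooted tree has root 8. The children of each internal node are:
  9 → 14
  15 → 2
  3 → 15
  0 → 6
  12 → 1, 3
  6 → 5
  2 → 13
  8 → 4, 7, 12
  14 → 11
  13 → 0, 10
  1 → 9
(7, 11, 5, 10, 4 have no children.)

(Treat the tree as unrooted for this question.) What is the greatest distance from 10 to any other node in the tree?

9

A farthest node from 10 is 11.
The path 10-13-2-15-3-12-1-9-14-11 has 9 edges.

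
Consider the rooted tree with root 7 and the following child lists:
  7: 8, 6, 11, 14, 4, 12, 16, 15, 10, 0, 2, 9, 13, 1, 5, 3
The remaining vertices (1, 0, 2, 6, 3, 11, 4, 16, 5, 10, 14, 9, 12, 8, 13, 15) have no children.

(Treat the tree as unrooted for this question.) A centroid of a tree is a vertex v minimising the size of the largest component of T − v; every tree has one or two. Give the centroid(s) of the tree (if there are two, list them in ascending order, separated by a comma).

Removing 7 splits the tree into components of sizes 1, 1, 1, 1, 1, 1, 1, 1, 1, 1, 1, 1, 1, 1, 1, 1; the largest is 1 ≤ ⌊17/2⌋ = 8.
Every other node leaves some component of size > 8, so the centroid is unique.

7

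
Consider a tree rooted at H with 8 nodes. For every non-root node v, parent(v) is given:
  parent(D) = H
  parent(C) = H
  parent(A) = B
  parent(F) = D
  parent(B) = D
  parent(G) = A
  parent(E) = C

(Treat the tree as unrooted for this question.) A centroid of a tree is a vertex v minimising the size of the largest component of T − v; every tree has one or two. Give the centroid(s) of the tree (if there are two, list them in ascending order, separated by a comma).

D

Removing D splits the tree into components of sizes 3, 3, 1; the largest is 3 ≤ ⌊8/2⌋ = 4.
Every other node leaves some component of size > 4, so the centroid is unique.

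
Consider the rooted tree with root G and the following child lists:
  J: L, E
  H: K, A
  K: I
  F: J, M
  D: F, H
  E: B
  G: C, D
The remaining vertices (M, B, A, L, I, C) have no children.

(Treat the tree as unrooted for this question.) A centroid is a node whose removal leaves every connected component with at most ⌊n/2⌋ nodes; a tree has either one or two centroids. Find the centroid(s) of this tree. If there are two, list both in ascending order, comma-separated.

Removing D splits the tree into components of sizes 6, 4, 2; the largest is 6 ≤ ⌊13/2⌋ = 6.
No neighbour of D does as well, so D is the unique centroid.

D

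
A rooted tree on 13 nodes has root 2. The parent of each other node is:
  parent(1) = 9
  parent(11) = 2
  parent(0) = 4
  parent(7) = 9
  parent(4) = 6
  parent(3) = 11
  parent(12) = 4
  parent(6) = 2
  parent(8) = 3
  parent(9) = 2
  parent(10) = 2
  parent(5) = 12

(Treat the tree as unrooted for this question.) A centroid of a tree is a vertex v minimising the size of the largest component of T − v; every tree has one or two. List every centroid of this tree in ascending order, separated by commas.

2

If 2 is removed the pieces have sizes 5, 3, 3, 1, all ≤ ⌊13/2⌋ = 6.
Every other node leaves some component of size > 6, so the centroid is unique.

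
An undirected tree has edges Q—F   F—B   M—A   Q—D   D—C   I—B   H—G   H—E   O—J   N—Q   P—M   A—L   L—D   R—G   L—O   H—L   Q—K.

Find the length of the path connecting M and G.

4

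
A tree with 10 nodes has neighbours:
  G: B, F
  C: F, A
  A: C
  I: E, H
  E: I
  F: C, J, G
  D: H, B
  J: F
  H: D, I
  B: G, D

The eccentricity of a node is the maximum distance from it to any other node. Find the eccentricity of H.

Distances from H peak at 6, attained at A.
H – D – B – G – F – C – A

6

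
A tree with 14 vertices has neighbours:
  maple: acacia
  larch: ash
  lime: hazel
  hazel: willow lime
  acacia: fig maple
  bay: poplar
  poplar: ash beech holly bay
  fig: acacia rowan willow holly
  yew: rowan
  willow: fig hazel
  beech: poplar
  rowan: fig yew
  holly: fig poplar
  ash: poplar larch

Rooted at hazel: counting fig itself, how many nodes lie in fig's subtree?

11

fig's subtree: {fig, holly, rowan, acacia, poplar, yew, maple, bay, ash, beech, larch}, size 11.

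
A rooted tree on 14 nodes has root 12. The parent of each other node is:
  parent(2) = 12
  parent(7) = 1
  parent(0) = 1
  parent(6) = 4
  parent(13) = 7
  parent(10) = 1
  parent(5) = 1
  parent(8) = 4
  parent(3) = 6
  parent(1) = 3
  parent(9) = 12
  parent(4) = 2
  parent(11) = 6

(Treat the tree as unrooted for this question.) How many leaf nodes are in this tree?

7

Exactly 7 nodes have a single neighbour: 0, 5, 8, 9, 10, 11, 13.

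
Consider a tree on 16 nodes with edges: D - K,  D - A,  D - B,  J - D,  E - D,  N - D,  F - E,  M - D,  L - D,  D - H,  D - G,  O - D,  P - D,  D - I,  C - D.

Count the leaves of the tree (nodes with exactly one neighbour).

14

The leaves are A, B, C, F, G, H, I, J, K, L, M, N, O, P.
That is 14 leaves.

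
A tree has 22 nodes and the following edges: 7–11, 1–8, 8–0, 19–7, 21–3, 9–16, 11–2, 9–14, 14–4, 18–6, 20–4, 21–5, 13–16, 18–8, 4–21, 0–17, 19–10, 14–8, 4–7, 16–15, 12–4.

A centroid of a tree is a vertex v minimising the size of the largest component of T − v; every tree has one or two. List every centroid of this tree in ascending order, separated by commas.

4, 14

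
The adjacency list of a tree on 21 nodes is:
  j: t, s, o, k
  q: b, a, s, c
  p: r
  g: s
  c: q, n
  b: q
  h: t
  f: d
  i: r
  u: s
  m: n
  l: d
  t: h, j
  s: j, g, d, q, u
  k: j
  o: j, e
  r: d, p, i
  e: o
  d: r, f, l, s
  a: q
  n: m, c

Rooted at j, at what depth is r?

3

Climbing from r to the root: r–d–s–j. That's 3 steps.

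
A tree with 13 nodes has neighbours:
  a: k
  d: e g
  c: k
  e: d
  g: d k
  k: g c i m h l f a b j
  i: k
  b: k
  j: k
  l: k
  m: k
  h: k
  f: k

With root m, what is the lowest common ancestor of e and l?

k

e's ancestor chain is e, d, g, k, m and l's is l, k, m; they first meet at k.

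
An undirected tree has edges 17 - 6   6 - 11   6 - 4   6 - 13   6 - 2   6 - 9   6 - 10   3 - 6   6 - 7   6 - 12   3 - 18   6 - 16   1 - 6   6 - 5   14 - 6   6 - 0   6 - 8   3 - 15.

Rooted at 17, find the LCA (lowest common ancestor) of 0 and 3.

Ancestors of 0 (toward the root): 0, 6, 17.
Ancestors of 3: 3, 6, 17.
The deepest node appearing in both lists is 6.

6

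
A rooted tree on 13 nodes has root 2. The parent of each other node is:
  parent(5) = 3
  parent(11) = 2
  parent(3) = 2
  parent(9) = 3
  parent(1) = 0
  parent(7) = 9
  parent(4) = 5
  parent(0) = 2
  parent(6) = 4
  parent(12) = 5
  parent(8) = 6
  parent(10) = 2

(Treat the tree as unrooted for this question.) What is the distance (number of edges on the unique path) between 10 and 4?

4

10 - 2 - 3 - 5 - 4: 4 edges.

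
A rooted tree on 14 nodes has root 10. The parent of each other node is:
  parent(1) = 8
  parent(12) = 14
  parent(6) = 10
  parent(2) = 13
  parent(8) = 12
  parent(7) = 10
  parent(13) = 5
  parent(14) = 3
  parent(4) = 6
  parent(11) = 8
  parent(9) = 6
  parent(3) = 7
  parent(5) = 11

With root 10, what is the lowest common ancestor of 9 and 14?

9's ancestor chain is 9, 6, 10 and 14's is 14, 3, 7, 10; they first meet at 10.

10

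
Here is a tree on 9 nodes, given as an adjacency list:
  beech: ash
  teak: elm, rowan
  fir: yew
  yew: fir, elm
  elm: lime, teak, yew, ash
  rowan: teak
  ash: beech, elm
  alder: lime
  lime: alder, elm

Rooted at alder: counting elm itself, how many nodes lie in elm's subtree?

Descendants of elm (including itself): elm, ash, teak, yew, beech, rowan, fir. That's 7.

7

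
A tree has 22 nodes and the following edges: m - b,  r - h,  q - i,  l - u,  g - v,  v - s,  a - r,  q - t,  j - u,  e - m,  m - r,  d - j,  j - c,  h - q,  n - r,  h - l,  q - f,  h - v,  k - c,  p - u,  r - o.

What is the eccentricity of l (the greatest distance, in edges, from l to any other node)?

4

A farthest node from l is b (e, k also at distance 4).
The path l-h-r-m-b has 4 edges.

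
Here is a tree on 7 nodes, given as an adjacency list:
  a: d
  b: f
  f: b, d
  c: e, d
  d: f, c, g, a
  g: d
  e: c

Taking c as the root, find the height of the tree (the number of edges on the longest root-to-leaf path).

b sits deepest: c – d – f – b — 3 edges from the root.

3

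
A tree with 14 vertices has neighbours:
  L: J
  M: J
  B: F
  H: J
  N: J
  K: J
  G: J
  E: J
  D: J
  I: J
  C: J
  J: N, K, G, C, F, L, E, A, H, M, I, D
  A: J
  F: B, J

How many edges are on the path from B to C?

3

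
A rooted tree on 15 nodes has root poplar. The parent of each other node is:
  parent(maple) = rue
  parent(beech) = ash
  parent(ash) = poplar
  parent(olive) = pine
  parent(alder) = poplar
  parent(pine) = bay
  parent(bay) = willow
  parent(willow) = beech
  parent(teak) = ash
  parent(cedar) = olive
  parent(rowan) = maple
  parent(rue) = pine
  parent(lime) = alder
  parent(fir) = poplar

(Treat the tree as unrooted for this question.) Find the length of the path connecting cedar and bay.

cedar–olive–pine–bay: 3 edges.

3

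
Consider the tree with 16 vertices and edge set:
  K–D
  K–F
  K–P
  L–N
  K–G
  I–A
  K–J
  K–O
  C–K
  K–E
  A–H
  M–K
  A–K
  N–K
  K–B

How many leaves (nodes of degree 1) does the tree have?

13

The leaves are B, C, D, E, F, G, H, I, J, L, M, O, P.
That is 13 leaves.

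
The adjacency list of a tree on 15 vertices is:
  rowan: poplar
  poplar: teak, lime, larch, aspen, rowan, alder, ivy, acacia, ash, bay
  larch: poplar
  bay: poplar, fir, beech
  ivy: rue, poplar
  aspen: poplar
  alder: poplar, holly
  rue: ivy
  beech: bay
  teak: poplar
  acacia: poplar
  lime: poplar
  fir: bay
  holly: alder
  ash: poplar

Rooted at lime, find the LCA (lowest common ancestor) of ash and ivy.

poplar

ash's ancestor chain is ash, poplar, lime and ivy's is ivy, poplar, lime; they first meet at poplar.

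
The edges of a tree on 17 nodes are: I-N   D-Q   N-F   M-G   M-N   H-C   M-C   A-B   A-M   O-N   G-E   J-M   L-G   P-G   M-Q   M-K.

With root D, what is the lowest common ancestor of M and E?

M

M's ancestor chain is M, Q, D and E's is E, G, M, Q, D; they first meet at M.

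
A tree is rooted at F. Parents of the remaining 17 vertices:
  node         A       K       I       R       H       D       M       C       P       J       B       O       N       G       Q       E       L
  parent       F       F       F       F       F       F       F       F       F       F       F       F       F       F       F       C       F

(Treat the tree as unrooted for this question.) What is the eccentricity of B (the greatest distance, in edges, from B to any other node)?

3

Distances from B peak at 3, attained at E.
B-F-C-E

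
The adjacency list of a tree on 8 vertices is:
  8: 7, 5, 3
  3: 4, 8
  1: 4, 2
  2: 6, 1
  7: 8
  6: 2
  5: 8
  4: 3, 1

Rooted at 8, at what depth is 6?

5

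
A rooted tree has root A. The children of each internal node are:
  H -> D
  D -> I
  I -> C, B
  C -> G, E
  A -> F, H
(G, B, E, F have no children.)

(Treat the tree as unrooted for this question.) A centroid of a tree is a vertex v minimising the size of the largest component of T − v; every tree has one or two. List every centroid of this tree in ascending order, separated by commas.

If I is removed the pieces have sizes 4, 3, 1, all ≤ ⌊9/2⌋ = 4.
No neighbour of I does as well, so I is the unique centroid.

I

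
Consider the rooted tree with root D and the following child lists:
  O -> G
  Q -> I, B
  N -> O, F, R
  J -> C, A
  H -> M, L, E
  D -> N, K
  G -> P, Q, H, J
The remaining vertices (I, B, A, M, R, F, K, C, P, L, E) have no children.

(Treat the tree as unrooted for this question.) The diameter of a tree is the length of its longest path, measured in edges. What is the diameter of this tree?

6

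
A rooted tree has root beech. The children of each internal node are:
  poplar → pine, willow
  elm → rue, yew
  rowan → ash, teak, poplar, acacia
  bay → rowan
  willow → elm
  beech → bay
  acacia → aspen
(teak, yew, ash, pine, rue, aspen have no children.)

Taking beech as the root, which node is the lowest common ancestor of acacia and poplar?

acacia's ancestor chain is acacia, rowan, bay, beech and poplar's is poplar, rowan, bay, beech; they first meet at rowan.

rowan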